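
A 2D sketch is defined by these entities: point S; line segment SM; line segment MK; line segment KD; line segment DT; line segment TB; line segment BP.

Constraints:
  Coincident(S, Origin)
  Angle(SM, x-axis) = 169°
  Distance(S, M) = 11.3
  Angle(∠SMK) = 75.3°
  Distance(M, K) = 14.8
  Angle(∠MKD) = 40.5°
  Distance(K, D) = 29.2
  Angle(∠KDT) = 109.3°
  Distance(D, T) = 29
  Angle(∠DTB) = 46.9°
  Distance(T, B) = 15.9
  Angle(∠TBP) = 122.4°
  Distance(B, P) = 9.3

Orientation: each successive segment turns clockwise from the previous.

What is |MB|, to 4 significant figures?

17.24

∠KDT = 109.3° gives DT at -145.9° from the x-axis; with |DT| = 29.0, T = (-21.23, -29.00). ∠DTB = 46.9° gives TB at 81.00° from the x-axis; with |TB| = 15.9, B = (-18.74, -13.29). Then |MB| = |B − M| = 17.24.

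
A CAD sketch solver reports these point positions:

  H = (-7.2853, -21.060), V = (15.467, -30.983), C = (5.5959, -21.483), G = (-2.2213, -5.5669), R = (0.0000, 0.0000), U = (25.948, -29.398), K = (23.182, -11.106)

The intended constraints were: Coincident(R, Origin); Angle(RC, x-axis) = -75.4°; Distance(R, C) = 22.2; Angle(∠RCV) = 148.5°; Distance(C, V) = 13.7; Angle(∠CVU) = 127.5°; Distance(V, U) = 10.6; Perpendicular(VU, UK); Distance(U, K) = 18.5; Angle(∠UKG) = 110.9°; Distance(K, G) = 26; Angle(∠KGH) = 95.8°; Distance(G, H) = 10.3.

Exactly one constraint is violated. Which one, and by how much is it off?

Distance(G, H) = 10.3 — off by 6.00.

R = (0.00, 0.00) ✓; RC at -75.40° ✓; |RC| = 22.20 ✓; ∠RCV = 148.5° ✓; |CV| = 13.70 ✓; ∠CVU = 127.5° ✓; |VU| = 10.60 ✓; ∠(VU, UK) = 90.00° ✓; |UK| = 18.50 ✓; ∠UKG = 110.9° ✓; |KG| = 26.00 ✓; ∠KGH = 95.80° ✓; |GH| = 16.30 ✗.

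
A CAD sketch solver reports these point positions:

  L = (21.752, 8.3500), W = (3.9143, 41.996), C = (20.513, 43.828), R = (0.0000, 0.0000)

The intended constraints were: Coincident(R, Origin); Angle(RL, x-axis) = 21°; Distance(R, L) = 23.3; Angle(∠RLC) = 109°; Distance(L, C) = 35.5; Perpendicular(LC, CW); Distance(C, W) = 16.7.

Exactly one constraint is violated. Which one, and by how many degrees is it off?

Perpendicular(LC, CW) — off by 4.30°.

R = (0.00, 0.00) ✓; RL at 21.00° ✓; |RL| = 23.30 ✓; ∠RLC = 109.0° ✓; |LC| = 35.50 ✓; ∠(LC, CW) = 94.30° ✗; |CW| = 16.70 ✓.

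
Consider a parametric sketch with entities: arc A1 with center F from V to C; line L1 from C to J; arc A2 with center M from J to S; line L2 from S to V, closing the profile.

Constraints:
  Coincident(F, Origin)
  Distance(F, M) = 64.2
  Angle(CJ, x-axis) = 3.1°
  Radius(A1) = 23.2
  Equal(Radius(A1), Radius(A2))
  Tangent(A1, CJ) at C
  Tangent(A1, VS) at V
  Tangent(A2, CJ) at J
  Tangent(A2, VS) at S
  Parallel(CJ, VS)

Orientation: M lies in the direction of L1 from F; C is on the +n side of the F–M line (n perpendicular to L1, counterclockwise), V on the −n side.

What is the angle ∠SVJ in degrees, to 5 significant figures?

35.857°

Tangency of A1 to both parallel lines with radius 23.2 puts C and V at F ± 23.2·n: C = (-1.2546, 23.166), V = (1.2546, -23.166). Equal radii place J and S the same way about M: J = M + 23.2·n = (62.851, 26.638), S = M − 23.2·n = (65.361, -19.694). Then cos ∠SVJ = VS·VJ / (|VS||VJ|), giving 35.857°.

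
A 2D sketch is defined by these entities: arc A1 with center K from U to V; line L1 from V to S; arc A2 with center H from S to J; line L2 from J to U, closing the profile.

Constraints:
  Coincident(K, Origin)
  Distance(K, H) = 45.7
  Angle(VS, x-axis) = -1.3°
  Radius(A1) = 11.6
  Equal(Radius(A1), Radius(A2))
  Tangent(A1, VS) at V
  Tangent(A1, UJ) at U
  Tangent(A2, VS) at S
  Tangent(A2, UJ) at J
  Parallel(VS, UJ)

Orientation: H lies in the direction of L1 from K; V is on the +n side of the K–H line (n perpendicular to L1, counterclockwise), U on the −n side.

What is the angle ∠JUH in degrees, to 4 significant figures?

14.24°

The slot axis is L1's direction at -1.3°, so u = (cos -1.3°, sin -1.3°) = (0.9997, -0.02269) and n = (−sin -1.3°, cos -1.3°) = (0.02269, 0.9997). K is at the origin and H lies 45.7 along u from K, so H = 45.7·u = (45.69, -1.037). Tangency of A1 to both parallel lines with radius 11.6 puts V and U at K ± 11.6·n: V = (0.2632, 11.60), U = (-0.2632, -11.60). Equal radii place S and J the same way about H: S = H + 11.6·n = (45.95, 10.56), J = H − 11.6·n = (45.43, -12.63). Then cos ∠JUH = UJ·UH / (|UJ||UH|), giving 14.24°.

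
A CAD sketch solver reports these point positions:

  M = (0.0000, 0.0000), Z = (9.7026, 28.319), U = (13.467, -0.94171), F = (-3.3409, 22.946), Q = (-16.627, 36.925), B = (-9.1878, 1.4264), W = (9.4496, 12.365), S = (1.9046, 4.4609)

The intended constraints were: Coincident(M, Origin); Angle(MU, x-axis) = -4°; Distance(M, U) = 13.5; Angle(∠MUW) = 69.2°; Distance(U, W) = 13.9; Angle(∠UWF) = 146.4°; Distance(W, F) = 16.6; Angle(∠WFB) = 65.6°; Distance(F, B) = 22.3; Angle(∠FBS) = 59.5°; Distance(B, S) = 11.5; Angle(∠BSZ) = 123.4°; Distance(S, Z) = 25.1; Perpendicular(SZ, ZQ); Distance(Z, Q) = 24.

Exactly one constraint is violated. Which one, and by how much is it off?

Distance(Z, Q) = 24 — off by 3.70.

M = (0.00, 0.00) ✓; MU at -4.000° ✓; |MU| = 13.50 ✓; ∠MUW = 69.20° ✓; |UW| = 13.90 ✓; ∠UWF = 146.4° ✓; |WF| = 16.60 ✓; ∠WFB = 65.60° ✓; |FB| = 22.30 ✓; ∠FBS = 59.50° ✓; |BS| = 11.50 ✓; ∠BSZ = 123.4° ✓; |SZ| = 25.10 ✓; ∠(SZ, ZQ) = 90.00° ✓; |ZQ| = 27.70 ✗.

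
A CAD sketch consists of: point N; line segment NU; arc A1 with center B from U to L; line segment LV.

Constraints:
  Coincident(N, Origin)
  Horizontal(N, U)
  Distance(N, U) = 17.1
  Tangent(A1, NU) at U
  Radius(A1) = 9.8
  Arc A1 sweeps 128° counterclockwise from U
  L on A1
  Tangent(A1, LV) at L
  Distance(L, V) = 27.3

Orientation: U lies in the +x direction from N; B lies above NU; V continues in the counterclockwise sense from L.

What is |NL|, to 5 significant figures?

29.442

A1 meets NU tangentially, so BU is at right angles to NU, so B = U + (0, 9.8) = (17.100, 9.8000). On A1, U sits at bearing -90° from B; a 128° counterclockwise sweep puts L at bearing 38°, so L = B + 9.8·(cos 38°, sin 38°) = (24.823, 15.833). Then |NL| = |L − N| = 29.442.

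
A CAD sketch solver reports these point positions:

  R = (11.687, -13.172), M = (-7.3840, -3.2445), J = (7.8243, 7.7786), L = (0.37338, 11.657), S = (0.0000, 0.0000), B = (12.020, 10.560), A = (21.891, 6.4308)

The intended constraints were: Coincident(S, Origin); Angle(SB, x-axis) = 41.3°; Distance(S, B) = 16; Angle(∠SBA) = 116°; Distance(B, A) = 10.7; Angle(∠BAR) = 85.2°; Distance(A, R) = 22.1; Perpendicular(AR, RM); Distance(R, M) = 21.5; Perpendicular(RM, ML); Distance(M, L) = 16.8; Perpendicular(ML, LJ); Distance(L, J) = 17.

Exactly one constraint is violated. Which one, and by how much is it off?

Distance(L, J) = 17 — off by 8.60.

S = (0.00, 0.00) ✓; SB at 41.30° ✓; |SB| = 16.00 ✓; ∠SBA = 116.0° ✓; |BA| = 10.70 ✓; ∠BAR = 85.20° ✓; |AR| = 22.10 ✓; ∠(AR, RM) = 90.00° ✓; |RM| = 21.50 ✓; ∠(RM, ML) = 90.00° ✓; |ML| = 16.80 ✓; ∠(ML, LJ) = 90.00° ✓; |LJ| = 8.400 ✗.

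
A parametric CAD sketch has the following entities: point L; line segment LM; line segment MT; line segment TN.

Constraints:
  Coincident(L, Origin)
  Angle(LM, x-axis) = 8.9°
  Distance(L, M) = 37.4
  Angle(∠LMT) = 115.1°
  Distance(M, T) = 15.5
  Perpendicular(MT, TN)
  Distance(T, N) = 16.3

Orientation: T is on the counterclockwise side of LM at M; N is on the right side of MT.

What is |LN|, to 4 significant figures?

59.17

L is at the origin; LM runs at 8.9° with length 37.4, so M = 37.4·(cos 8.9°, sin 8.9°) = (36.95, 5.786). ∠LMT = 115.1°, so MT runs at 8.9° + (180° − 115.1°) = 73.80° from the x-axis; with |MT| = 15.5, T = M + 15.5·(cos 73.80°, sin 73.80°) = (41.27, 20.67). The perpendicularity gives TN at right angles to MT; with |TN| = 16.3 on the right of MT, N = T + 16.3·(0.9603, -0.2790) = (56.93, 16.12). Then |LN| = |N − L| = 59.17.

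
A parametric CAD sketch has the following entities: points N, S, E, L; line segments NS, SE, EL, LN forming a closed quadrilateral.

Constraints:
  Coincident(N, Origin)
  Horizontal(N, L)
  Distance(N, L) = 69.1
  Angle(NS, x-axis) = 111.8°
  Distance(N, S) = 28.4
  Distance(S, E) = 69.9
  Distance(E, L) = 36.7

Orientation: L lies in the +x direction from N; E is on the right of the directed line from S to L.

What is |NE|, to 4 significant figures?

45.54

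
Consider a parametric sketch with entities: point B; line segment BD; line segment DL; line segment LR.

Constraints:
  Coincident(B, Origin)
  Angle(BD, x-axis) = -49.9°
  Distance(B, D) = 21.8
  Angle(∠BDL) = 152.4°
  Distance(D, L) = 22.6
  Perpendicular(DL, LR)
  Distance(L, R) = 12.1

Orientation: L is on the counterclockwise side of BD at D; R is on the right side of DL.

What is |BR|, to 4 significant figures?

47.43

∠BDL = 152.4°, so DL runs at -49.9° + (180° − 152.4°) = -22.30° from the x-axis; with |DL| = 22.6, L = D + 22.6·(cos -22.30°, sin -22.30°) = (34.95, -25.25). DL ⟂ LR; with |LR| = 12.1 on the right of DL, R = L + 12.1·(-0.3795, -0.9252) = (30.36, -36.45). Then |BR| = |R − B| = 47.43.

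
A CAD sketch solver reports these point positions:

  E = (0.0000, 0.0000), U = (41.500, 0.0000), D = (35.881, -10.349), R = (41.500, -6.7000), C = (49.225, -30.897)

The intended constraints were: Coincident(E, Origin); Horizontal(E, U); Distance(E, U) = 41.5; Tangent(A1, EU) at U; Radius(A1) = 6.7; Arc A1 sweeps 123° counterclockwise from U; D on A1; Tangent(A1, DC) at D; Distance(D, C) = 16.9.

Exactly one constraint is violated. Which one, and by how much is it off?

Distance(D, C) = 16.9 — off by 7.60.

E = (0.00, 0.00) ✓; E.y = 0.00, U.y = 0.00 ✓; |EU| = 41.50 ✓; ∠(RU, UE) = 90.00° ✓; |RU| = 6.700 ✓; bearing(R→D) − bearing(R→U) = 123.0° ✓; |RD| = 6.700 ✓; ∠(RD, DC) = 90.00° ✓; |DC| = 24.50 ✗.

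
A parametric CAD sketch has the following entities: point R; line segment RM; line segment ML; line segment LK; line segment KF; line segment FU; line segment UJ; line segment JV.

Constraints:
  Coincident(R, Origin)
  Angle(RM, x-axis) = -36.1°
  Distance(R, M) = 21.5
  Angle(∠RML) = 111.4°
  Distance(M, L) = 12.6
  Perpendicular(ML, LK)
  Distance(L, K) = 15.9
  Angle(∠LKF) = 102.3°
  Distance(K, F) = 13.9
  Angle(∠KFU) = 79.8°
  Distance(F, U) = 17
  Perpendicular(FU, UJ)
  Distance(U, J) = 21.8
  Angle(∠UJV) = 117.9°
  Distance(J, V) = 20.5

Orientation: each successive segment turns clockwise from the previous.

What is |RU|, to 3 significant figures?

19.2

∠LKF = 102.3° gives KF at 87.6° from the x-axis; with |KF| = 13.9, F = (-0.623, -6.93). ∠KFU = 79.8° gives FU at -12.6° from the x-axis; with |FU| = 17.0, U = (16.0, -10.6). Then |RU| = |U − R| = 19.2.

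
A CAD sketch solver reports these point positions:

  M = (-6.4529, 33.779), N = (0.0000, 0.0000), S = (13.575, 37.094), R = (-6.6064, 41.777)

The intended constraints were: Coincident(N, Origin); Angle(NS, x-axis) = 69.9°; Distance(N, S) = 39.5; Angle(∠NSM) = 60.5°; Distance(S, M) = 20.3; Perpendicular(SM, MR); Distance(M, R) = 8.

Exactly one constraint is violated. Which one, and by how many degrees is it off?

Perpendicular(SM, MR) — off by 8.30°.

N = (0.00, 0.00) ✓; NS at 69.90° ✓; |NS| = 39.50 ✓; ∠NSM = 60.50° ✓; |SM| = 20.30 ✓; ∠(SM, MR) = 98.30° ✗; |MR| = 7.999 ✓.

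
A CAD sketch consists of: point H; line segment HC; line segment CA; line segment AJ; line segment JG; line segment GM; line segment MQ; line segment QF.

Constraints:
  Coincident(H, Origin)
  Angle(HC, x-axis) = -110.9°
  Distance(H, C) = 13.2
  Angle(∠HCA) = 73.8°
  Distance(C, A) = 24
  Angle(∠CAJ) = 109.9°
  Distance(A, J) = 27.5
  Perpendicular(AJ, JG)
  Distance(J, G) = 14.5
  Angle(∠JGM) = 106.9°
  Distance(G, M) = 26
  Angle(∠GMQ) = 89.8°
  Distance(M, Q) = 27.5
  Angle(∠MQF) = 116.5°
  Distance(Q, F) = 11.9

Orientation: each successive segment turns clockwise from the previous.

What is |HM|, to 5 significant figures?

2.7419

H is at the origin; HC runs at -110.9° with length 13.2, so C = (-4.7089, -12.331). ∠HCA = 73.8° gives CA at 142.90° from the x-axis; with |CA| = 24.0, A = (-23.851, 2.1455). ∠CAJ = 109.9° gives AJ at 72.800° from the x-axis; with |AJ| = 27.5, J = (-15.719, 28.416). AJ is perpendicular to JG, so JG runs at -17.200°; with |JG| = 14.5, G = (-1.8674, 24.128). ∠JGM = 106.9° gives GM at -90.300° from the x-axis; with |GM| = 26.0, M = (-2.0036, -1.8718). Then |HM| = |M − H| = 2.7419.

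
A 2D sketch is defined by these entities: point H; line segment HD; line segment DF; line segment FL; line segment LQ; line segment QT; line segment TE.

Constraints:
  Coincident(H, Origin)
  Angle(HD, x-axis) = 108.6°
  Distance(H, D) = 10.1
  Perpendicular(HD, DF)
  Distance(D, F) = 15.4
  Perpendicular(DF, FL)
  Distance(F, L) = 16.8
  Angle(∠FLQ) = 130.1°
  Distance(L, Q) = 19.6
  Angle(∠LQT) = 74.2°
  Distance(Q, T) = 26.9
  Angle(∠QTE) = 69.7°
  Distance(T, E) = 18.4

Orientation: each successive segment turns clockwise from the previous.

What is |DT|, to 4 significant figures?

11.74

H is at the origin; HD runs at 108.6° with length 10.1, so D = (-3.221, 9.572). HD ⟂ DF, so DF runs at 18.60°; with |DF| = 15.4, F = (11.37, 14.48). DF ⟂ FL, so FL runs at -71.40°; with |FL| = 16.8, L = (16.73, -1.438). ∠FLQ = 130.1° gives LQ at -121.3° from the x-axis; with |LQ| = 19.6, Q = (6.550, -18.19). ∠LQT = 74.2° gives QT at 132.9° from the x-axis; with |QT| = 26.9, T = (-11.76, 1.520). Then |DT| = |T − D| = 11.74.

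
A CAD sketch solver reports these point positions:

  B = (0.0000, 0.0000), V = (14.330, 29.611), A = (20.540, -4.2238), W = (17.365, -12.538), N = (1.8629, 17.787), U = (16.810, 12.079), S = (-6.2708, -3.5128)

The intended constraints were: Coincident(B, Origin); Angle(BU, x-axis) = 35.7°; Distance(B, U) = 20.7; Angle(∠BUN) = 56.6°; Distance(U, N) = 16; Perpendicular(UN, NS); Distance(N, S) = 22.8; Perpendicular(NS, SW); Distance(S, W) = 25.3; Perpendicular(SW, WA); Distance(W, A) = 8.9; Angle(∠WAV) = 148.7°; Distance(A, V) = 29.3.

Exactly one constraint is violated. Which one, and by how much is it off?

Distance(A, V) = 29.3 — off by 5.10.

B = (0.00, 0.00) ✓; BU at 35.70° ✓; |BU| = 20.70 ✓; ∠BUN = 56.60° ✓; |UN| = 16.00 ✓; ∠(UN, NS) = 90.00° ✓; |NS| = 22.80 ✓; ∠(NS, SW) = 90.00° ✓; |SW| = 25.30 ✓; ∠(SW, WA) = 90.00° ✓; |WA| = 8.900 ✓; ∠WAV = 148.7° ✓; |AV| = 34.40 ✗.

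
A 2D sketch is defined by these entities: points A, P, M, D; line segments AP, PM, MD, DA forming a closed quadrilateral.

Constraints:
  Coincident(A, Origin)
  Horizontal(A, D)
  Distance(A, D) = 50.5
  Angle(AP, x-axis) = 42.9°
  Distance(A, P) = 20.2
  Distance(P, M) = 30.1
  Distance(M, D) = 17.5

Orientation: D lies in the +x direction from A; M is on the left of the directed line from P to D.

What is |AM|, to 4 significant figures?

47.72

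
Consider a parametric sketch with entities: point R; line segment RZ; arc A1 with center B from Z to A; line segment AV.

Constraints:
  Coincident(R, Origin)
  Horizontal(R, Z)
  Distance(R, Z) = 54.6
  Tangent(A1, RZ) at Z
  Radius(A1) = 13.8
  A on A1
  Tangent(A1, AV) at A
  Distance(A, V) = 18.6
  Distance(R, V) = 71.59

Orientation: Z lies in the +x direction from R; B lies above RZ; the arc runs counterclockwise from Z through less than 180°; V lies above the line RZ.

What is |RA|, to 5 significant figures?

70.094

Checks: ∠(BZ, ZR) = 90.00° ✓; |BZ| = 13.80 ✓; |BA| = 13.80 ✓; ∠(BA, AV) = 90.00° ✓; |AV| = 18.60 ✓; |RV| = 71.59 ✓.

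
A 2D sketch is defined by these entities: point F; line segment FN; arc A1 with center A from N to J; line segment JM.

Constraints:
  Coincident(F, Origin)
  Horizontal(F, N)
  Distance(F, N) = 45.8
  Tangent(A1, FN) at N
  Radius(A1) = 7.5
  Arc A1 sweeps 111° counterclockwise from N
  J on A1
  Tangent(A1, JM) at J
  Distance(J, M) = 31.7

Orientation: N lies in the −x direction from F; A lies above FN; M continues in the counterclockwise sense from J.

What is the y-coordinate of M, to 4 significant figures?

39.78

F is at the origin; F and N share the same y with |FN| = 45.8 and N on the −x side, so N = (-45.80, 0.000). A1 meets FN tangentially, so AN is at right angles to FN, so A = N + (0, 7.5) = (-45.80, 7.500). On A1, N sits at bearing -90° from A; a 111° counterclockwise sweep puts J at bearing 21°, so J = A + 7.5·(cos 21°, sin 21°) = (-38.80, 10.19). A1 meets JM tangentially, so AJ is at right angles to JM, so JM runs along (−sin 21°, cos 21°); with |JM| = 31.7, M = (-50.16, 39.78). So M.y = 39.78.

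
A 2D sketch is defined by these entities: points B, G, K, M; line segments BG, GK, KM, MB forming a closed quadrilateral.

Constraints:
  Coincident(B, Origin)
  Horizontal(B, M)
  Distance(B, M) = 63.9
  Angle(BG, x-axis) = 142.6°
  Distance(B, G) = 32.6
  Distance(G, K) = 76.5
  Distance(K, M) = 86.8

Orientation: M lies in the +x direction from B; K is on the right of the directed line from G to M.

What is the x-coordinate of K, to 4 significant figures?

-4.368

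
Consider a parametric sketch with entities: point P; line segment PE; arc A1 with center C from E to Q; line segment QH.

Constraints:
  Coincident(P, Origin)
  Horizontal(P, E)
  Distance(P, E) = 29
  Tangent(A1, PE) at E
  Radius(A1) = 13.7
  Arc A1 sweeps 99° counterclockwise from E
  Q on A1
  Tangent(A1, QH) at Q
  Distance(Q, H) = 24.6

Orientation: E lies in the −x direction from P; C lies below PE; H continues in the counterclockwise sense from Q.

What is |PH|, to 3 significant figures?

55.7

P is at the origin; P and E share the same y with |PE| = 29.0 and E on the −x side, so E = (-29.0, 0.00). Since A1 is tangent to PE there, CE ⟂ PE, so C = E + (0, -13.7) = (-29.0, -13.7). On A1, E sits at bearing 90° from C; a 99° counterclockwise sweep puts Q at bearing 189°, so Q = C + 13.7·(cos 189°, sin 189°) = (-42.5, -15.8). The tangent condition forces CQ to be normal to QH, so QH runs along (−sin 189°, cos 189°); with |QH| = 24.6, H = (-38.7, -40.1). Then |PH| = |H − P| = 55.7.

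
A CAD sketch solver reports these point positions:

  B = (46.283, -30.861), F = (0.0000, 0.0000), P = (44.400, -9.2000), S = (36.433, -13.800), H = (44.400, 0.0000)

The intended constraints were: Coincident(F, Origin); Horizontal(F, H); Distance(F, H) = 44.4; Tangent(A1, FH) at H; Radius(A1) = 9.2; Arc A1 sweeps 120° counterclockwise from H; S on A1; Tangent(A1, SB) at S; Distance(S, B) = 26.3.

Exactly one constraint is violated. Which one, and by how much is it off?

Distance(S, B) = 26.3 — off by 6.60.

F = (0.00, 0.00) ✓; F.y = 0.00, H.y = 0.00 ✓; |FH| = 44.40 ✓; ∠(PH, HF) = 90.00° ✓; |PH| = 9.200 ✓; bearing(P→S) − bearing(P→H) = 120.0° ✓; |PS| = 9.200 ✓; ∠(PS, SB) = 90.00° ✓; |SB| = 19.70 ✗.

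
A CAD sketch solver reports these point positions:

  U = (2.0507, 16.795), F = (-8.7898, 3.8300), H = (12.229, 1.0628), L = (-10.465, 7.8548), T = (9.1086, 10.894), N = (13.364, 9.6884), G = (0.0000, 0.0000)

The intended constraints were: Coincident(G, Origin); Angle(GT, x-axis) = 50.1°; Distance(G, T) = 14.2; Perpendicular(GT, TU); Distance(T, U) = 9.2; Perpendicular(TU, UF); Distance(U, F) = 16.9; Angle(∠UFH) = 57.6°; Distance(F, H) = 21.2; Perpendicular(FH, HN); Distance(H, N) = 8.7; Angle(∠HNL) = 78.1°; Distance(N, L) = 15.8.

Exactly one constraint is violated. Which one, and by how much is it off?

Distance(N, L) = 15.8 — off by 8.10.

G = (0.00, 0.00) ✓; GT at 50.10° ✓; |GT| = 14.20 ✓; ∠(GT, TU) = 90.00° ✓; |TU| = 9.200 ✓; ∠(TU, UF) = 90.00° ✓; |UF| = 16.90 ✓; ∠UFH = 57.60° ✓; |FH| = 21.20 ✓; ∠(FH, HN) = 90.00° ✓; |HN| = 8.700 ✓; ∠HNL = 78.10° ✓; |NL| = 23.90 ✗.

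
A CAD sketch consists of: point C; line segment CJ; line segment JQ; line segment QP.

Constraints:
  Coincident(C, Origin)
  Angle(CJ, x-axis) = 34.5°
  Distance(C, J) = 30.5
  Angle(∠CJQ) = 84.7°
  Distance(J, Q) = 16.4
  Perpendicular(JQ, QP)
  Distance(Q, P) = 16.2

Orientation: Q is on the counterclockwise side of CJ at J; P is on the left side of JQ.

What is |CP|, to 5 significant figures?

19.628

C is at the origin; CJ runs at 34.5° with length 30.5, so J = 30.5·(cos 34.5°, sin 34.5°) = (25.136, 17.275). ∠CJQ = 84.7°, so JQ runs at 34.5° + (180° − 84.7°) = 129.80° from the x-axis; with |JQ| = 16.4, Q = J + 16.4·(cos 129.80°, sin 129.80°) = (14.638, 29.875). The perpendicularity gives QP at right angles to JQ; with |QP| = 16.2 on the left of JQ, P = Q + 16.2·(-0.76828, -0.64011) = (2.1919, 19.505). Then |CP| = |P − C| = 19.628.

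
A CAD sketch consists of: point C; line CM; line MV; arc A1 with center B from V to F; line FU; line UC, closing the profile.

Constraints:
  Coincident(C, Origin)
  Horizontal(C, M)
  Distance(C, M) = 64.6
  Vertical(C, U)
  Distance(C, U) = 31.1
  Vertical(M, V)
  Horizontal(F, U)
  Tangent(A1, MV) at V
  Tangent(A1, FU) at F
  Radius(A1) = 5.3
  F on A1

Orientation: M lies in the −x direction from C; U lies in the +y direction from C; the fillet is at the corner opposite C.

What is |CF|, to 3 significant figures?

67.0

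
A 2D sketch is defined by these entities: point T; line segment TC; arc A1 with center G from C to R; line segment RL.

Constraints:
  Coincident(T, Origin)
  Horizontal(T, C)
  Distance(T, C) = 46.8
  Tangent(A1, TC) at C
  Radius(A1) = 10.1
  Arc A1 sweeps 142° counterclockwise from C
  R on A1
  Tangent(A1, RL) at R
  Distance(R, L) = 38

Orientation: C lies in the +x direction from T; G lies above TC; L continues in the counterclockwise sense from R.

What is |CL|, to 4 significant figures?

47.76

On A1, C sits at bearing -90° from G; a 142° counterclockwise sweep puts R at bearing 52°, so R = G + 10.1·(cos 52°, sin 52°) = (53.02, 18.06). Since A1 is tangent to RL there, GR ⟂ RL, so RL runs along (−sin 52°, cos 52°); with |RL| = 38.0, L = (23.07, 41.45). Then |CL| = |L − C| = 47.76.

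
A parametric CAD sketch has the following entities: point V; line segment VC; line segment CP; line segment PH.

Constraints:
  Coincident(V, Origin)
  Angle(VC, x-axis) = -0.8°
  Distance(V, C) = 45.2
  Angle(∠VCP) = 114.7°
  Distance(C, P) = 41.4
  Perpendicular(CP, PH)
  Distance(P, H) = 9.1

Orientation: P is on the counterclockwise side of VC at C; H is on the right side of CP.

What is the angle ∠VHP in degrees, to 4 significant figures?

50.24°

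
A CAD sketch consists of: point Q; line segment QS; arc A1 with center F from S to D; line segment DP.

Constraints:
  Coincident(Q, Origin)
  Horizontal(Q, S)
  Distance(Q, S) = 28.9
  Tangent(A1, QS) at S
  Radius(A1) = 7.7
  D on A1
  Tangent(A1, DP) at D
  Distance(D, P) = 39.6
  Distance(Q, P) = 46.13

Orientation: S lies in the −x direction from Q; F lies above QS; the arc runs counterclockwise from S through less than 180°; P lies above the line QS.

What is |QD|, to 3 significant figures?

22.2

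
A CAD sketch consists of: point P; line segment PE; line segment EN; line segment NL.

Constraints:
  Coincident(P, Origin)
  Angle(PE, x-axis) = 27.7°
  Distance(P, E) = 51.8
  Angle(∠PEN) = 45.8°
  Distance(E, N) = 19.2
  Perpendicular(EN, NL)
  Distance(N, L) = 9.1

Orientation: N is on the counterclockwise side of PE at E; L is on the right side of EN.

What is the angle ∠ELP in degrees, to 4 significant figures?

84.73°

P is at the origin; PE runs at 27.7° with length 51.8, so E = 51.8·(cos 27.7°, sin 27.7°) = (45.86, 24.08). ∠PEN = 45.8°, so EN runs at 27.7° + (180° − 45.8°) = 161.9° from the x-axis; with |EN| = 19.2, N = E + 19.2·(cos 161.9°, sin 161.9°) = (27.61, 30.04). EN is perpendicular to NL; with |NL| = 9.1 on the right of EN, L = N + 9.1·(0.3107, 0.9505) = (30.44, 38.69). Then cos ∠ELP = LE·LP / (|LE||LP|), giving 84.73°.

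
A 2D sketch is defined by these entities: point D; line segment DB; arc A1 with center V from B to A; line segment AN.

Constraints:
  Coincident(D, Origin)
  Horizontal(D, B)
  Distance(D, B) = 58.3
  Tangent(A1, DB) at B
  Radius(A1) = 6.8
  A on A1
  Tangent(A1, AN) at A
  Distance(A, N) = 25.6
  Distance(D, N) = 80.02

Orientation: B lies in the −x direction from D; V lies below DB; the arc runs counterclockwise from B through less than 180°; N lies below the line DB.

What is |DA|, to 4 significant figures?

64.58

Checks: ∠(VB, BD) = 90.00° ✓; |VB| = 6.800 ✓; |VA| = 6.800 ✓; ∠(VA, AN) = 90.00° ✓; |AN| = 25.60 ✓; |DN| = 80.02 ✓.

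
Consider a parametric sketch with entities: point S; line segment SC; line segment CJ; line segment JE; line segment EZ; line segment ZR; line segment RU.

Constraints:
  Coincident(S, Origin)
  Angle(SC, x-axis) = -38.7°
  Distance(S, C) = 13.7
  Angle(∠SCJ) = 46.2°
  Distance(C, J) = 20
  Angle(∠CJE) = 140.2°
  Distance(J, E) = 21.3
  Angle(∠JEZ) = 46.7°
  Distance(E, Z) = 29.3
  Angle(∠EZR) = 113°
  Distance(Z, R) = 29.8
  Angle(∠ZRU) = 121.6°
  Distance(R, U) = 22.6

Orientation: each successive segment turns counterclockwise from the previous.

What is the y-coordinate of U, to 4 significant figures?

-2.836

∠EZR = 113.0° gives ZR at -24.80° from the x-axis; with |ZR| = 29.8, R = (20.01, -15.34). ∠ZRU = 121.6° gives RU at 33.60° from the x-axis; with |RU| = 22.6, U = (38.83, -2.836). So U.y = -2.836.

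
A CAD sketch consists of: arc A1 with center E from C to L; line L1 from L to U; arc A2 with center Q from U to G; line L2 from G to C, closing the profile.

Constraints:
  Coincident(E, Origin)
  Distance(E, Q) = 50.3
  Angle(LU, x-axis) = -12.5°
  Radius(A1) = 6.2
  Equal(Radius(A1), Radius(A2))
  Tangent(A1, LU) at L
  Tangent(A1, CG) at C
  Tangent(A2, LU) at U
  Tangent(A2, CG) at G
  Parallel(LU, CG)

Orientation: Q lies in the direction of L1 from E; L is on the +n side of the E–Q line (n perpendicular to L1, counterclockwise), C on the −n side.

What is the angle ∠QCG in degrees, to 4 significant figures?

7.027°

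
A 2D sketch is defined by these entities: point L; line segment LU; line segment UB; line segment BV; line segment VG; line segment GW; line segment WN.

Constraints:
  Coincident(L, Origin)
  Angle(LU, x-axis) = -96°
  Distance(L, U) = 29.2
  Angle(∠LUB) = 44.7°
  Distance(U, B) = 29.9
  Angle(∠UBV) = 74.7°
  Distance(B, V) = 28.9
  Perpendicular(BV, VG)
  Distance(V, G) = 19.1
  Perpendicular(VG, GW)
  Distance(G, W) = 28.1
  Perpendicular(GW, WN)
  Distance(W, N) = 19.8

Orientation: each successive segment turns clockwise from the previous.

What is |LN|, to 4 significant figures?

21.81

L is at the origin; LU runs at -96.0° with length 29.2, so U = (-3.052, -29.04). ∠LUB = 44.7° gives UB at 128.7° from the x-axis; with |UB| = 29.9, B = (-21.75, -5.705). ∠UBV = 74.7° gives BV at 23.40° from the x-axis; with |BV| = 28.9, V = (4.776, 5.772). BV is perpendicular to VG, so VG runs at -66.60°; with |VG| = 19.1, G = (12.36, -11.76). VG ⟂ GW, so GW runs at -156.6°; with |GW| = 28.1, W = (-13.43, -22.92). The perpendicularity gives WN at right angles to GW, so WN runs at 113.4°; with |WN| = 19.8, N = (-21.29, -4.745). Then |LN| = |N − L| = 21.81.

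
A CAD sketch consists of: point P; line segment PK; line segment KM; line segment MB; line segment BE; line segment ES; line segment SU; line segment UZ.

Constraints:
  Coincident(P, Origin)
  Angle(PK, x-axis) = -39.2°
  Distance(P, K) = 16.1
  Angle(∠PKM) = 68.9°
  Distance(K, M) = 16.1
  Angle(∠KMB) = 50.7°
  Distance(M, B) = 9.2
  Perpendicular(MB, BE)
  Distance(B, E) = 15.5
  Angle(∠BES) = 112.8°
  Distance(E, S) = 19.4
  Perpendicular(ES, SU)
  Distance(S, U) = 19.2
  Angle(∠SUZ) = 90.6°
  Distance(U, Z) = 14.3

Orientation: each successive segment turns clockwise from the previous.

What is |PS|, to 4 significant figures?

36.38

P is at the origin; PK runs at -39.2° with length 16.1, so K = (12.48, -10.18). ∠PKM = 68.9° gives KM at -150.3° from the x-axis; with |KM| = 16.1, M = (-1.508, -18.15). ∠KMB = 50.7° gives MB at 80.40° from the x-axis; with |MB| = 9.2, B = (0.02591, -9.081). MB ⟂ BE, so BE runs at -9.600°; with |BE| = 15.5, E = (15.31, -11.67). ∠BES = 112.8° gives ES at -76.80° from the x-axis; with |ES| = 19.4, S = (19.74, -30.55). Then |PS| = |S − P| = 36.38.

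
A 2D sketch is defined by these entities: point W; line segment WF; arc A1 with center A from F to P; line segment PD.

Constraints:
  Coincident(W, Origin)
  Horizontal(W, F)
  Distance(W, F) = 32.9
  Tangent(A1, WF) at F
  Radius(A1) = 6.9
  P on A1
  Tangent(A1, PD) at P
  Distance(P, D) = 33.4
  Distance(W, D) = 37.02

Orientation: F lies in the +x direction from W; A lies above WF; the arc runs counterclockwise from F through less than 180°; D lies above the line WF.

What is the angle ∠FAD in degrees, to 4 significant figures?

144.4°

Checks: |WF| = 32.90 ✓; |AP| = 6.900 ✓; ∠(AP, PD) = 90.00° ✓; |PD| = 33.40 ✓; |WD| = 37.02 ✓.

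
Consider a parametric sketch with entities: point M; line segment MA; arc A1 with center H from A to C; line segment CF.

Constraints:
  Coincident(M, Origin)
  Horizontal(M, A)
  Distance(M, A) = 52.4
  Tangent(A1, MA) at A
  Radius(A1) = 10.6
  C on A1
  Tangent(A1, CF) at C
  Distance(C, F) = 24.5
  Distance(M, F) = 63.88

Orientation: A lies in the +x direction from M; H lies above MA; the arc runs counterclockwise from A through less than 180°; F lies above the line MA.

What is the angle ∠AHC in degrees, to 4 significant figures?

114.5°

M is at the origin; M and A share the same y with |MA| = 52.4 and A on the +x side, so A = (52.40, 0.000). The tangent condition forces HA to be normal to MA, so H = A + (0, 10.6) = (52.40, 10.60). Since HC ⟂ CF (tangency), |HF| = √(10.6² + 24.5²) = 26.69 regardless of where C sits on A1. So F lies on both circle(M, 63.88) and circle(H, 26.69); the above-MA intersection is F = (51.87, 37.29). C is the foot of the tangent from F: C = (62.04, 15.00).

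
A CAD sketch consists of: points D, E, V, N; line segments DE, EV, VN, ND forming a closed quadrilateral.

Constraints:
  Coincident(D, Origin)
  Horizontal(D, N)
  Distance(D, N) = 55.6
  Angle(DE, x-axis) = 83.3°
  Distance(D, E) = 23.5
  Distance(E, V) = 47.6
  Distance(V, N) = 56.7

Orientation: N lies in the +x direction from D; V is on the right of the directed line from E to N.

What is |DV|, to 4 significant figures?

24.62

Checks: |EV| = 47.60 ✓; |VN| = 56.70 ✓.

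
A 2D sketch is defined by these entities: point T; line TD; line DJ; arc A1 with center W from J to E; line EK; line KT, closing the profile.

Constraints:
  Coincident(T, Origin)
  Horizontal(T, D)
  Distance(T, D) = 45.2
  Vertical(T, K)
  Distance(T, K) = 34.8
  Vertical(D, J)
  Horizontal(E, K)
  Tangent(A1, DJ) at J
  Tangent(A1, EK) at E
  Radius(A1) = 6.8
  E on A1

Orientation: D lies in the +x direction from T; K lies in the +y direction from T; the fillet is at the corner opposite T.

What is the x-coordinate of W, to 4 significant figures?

38.40

T is at the origin; T and D share the same y with |TD| = 45.2 and D on the +x side, so D = (45.20, 0.000). T and K share the same x with |TK| = 34.8 and K on the +y side, so K = (0.000, 34.80). The virtual corner opposite T is at (45.20, 34.80). Tangency of A1 to DJ means the radius WJ is perpendicular to DJ and tangency of A1 to EK means the radius WE is perpendicular to EK, with radius 6.8, so the center W sits 6.8 in from both sides at W = (38.40, 28.00). So W.x = 38.40.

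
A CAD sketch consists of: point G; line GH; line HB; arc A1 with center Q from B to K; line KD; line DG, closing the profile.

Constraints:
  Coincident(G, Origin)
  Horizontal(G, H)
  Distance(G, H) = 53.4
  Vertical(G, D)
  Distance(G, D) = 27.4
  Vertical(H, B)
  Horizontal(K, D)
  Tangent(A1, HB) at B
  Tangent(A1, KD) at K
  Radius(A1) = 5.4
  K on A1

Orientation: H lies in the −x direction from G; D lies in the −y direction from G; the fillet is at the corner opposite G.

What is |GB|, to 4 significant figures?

57.75

The virtual corner opposite G is at (-53.40, -27.40). A1 meets HB tangentially, so QB is at right angles to HB and tangency of A1 to KD means the radius QK is perpendicular to KD, with radius 5.4, so the center Q sits 5.4 in from both sides at Q = (-48.00, -22.00). That places the tangent points at B = (-53.40, -22.00) on HB and K = (-48.00, -27.40) on KD. Then |GB| = |B − G| = 57.75.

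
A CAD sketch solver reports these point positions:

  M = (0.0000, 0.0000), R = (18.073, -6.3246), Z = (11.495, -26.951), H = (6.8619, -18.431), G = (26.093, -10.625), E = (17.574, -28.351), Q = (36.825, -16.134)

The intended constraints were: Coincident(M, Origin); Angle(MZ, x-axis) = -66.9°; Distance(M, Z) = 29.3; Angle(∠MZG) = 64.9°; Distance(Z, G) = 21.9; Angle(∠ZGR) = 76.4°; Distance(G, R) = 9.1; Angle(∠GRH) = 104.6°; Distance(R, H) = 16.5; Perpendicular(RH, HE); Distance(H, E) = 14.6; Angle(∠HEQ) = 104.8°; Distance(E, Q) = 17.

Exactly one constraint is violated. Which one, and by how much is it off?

Distance(E, Q) = 17 — off by 5.80.

M = (0.00, 0.00) ✓; MZ at -66.90° ✓; |MZ| = 29.30 ✓; ∠MZG = 64.90° ✓; |ZG| = 21.90 ✓; ∠ZGR = 76.40° ✓; |GR| = 9.100 ✓; ∠GRH = 104.6° ✓; |RH| = 16.50 ✓; ∠(RH, HE) = 90.00° ✓; |HE| = 14.60 ✓; ∠HEQ = 104.8° ✓; |EQ| = 22.80 ✗.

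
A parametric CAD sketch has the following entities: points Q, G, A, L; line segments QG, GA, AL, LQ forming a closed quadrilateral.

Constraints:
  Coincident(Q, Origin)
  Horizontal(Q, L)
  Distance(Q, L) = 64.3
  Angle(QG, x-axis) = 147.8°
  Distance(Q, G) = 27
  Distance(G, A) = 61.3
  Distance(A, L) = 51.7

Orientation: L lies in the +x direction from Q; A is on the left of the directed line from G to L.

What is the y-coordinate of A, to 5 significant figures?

40.757

Checks: QG at 147.8° ✓; |GA| = 61.30 ✓; |AL| = 51.70 ✓.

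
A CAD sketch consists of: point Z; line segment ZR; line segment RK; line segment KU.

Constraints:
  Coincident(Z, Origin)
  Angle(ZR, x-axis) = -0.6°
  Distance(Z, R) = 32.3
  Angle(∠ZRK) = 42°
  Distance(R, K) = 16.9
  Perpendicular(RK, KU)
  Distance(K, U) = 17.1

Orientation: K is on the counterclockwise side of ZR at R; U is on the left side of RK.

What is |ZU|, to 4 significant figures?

8.416

Z is at the origin; ZR runs at -0.6° with length 32.3, so R = 32.3·(cos -0.6°, sin -0.6°) = (32.30, -0.3382). ∠ZRK = 42.0°, so RK runs at -0.6° + (180° − 42.0°) = 137.4° from the x-axis; with |RK| = 16.9, K = R + 16.9·(cos 137.4°, sin 137.4°) = (19.86, 11.10). RK is perpendicular to KU; with |KU| = 17.1 on the left of RK, U = K + 17.1·(-0.6769, -0.7361) = (8.284, -1.486). Then |ZU| = |U − Z| = 8.416.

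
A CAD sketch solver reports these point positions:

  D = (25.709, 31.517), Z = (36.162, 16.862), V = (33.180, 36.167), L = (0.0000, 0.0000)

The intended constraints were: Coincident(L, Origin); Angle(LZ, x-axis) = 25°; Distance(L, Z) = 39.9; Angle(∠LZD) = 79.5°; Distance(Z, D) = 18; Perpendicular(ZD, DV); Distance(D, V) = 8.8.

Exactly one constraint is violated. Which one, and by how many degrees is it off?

Perpendicular(ZD, DV) — off by 3.60°.

L = (0.00, 0.00) ✓; LZ at 25.00° ✓; |LZ| = 39.90 ✓; ∠LZD = 79.50° ✓; |ZD| = 18.00 ✓; ∠(ZD, DV) = 93.60° ✗; |DV| = 8.800 ✓.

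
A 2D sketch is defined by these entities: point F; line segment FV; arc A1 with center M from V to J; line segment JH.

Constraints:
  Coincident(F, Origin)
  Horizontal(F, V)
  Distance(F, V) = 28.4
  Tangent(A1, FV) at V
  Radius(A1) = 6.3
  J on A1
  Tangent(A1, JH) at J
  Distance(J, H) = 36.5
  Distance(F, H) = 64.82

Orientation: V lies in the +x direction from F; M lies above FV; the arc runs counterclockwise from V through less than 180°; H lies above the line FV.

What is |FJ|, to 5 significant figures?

32.932

Checks: F.y = 0.00, V.y = 0.00 ✓; |MJ| = 6.300 ✓; ∠(MJ, JH) = 90.00° ✓; |JH| = 36.50 ✓; |FH| = 64.82 ✓.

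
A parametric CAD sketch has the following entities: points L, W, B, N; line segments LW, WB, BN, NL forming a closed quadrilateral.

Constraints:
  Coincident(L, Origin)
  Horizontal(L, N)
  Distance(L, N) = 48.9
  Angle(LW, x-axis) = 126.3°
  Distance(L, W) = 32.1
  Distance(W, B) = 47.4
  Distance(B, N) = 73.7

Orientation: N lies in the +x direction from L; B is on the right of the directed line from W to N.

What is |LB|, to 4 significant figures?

30.45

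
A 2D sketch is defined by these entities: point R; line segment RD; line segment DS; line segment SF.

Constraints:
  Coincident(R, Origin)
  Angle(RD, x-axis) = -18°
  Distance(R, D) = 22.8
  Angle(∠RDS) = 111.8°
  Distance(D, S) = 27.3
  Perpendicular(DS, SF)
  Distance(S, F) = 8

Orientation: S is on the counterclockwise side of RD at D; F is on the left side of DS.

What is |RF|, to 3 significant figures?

38.1

∠RDS = 111.8°, so DS runs at -18.0° + (180° − 111.8°) = 50.2° from the x-axis; with |DS| = 27.3, S = D + 27.3·(cos 50.2°, sin 50.2°) = (39.2, 13.9). The perpendicularity gives SF at right angles to DS; with |SF| = 8.0 on the left of DS, F = S + 8.0·(-0.768, 0.640) = (33.0, 19.0). Then |RF| = |F − R| = 38.1.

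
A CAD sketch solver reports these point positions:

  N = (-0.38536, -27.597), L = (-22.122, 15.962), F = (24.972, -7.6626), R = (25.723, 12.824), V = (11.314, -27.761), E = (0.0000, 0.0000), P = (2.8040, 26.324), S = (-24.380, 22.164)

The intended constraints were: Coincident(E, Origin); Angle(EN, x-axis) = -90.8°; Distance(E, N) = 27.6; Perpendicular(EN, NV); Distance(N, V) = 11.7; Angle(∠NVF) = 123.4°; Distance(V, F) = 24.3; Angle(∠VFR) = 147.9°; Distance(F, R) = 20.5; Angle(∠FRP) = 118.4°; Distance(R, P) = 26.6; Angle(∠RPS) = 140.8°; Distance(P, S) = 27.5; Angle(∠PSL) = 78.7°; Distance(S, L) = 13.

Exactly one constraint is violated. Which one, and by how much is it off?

Distance(S, L) = 13 — off by 6.40.

E = (0.00, 0.00) ✓; EN at -90.80° ✓; |EN| = 27.60 ✓; ∠(EN, NV) = 90.00° ✓; |NV| = 11.70 ✓; ∠NVF = 123.4° ✓; |VF| = 24.30 ✓; ∠VFR = 147.9° ✓; |FR| = 20.50 ✓; ∠FRP = 118.4° ✓; |RP| = 26.60 ✓; ∠RPS = 140.8° ✓; |PS| = 27.50 ✓; ∠PSL = 78.70° ✓; |SL| = 6.600 ✗.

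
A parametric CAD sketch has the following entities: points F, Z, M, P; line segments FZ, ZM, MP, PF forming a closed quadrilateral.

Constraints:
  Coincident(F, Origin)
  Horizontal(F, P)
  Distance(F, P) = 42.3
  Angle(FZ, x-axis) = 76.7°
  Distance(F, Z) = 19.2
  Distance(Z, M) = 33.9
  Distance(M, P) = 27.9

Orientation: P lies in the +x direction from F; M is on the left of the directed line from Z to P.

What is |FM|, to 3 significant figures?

46.2

F is at the origin; FP is horizontal with |FP| = 42.3 and P in +x, so P = (42.3, 0). FZ runs at 76.7° with |FZ| = 19.2, so Z = (4.42, 18.7). M is determined by |ZM| = 33.9 and |MP| = 27.9 together: it lies at the intersection of circle(Z, 33.9) and circle(P, 27.9). With |ZP| = 42.2, the foot of the radical line on ZP is 25.5 from Z and the perpendicular offset is √(33.9² − 25.5²) = 22.3. Taking the left-of-ZP solution: M = (37.2, 27.4).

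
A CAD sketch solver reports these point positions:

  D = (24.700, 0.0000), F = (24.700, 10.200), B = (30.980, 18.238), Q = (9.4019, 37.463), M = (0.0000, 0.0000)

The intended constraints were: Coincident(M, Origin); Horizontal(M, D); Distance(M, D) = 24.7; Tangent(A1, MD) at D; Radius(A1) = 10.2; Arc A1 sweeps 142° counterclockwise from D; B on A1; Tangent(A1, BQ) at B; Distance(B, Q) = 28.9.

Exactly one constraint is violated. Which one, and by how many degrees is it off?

Tangent(A1, BQ) at B — off by 3.70°.

M = (0.00, 0.00) ✓; M.y = 0.00, D.y = 0.00 ✓; |MD| = 24.70 ✓; ∠(FD, DM) = 90.00° ✓; |FD| = 10.20 ✓; bearing(F→B) − bearing(F→D) = 142.0° ✓; |FB| = 10.20 ✓; ∠(FB, BQ) = 93.70° ✗; |BQ| = 28.90 ✓.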